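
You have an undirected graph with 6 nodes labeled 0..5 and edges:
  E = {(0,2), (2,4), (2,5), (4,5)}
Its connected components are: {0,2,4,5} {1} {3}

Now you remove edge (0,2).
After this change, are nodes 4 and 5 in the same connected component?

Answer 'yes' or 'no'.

Initial components: {0,2,4,5} {1} {3}
Removing edge (0,2): it was a bridge — component count 3 -> 4.
New components: {0} {1} {2,4,5} {3}
Are 4 and 5 in the same component? yes

Answer: yes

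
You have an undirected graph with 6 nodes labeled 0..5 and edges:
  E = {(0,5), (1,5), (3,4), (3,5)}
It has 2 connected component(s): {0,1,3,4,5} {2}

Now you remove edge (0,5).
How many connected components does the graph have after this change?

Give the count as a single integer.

Initial component count: 2
Remove (0,5): it was a bridge. Count increases: 2 -> 3.
  After removal, components: {0} {1,3,4,5} {2}
New component count: 3

Answer: 3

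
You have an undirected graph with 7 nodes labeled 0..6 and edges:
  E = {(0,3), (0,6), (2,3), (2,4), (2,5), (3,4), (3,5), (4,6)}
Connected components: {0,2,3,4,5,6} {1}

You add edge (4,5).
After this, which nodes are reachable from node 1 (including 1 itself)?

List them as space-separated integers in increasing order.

Before: nodes reachable from 1: {1}
Adding (4,5): both endpoints already in same component. Reachability from 1 unchanged.
After: nodes reachable from 1: {1}

Answer: 1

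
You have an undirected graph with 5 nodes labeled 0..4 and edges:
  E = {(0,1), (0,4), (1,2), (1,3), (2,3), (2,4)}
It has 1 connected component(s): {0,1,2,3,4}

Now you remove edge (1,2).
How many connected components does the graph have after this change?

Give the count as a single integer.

Answer: 1

Derivation:
Initial component count: 1
Remove (1,2): not a bridge. Count unchanged: 1.
  After removal, components: {0,1,2,3,4}
New component count: 1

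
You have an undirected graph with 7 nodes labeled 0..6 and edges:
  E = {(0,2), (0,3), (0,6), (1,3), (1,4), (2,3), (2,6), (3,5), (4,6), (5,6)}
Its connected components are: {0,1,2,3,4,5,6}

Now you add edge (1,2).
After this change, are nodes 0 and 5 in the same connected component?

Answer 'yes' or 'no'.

Answer: yes

Derivation:
Initial components: {0,1,2,3,4,5,6}
Adding edge (1,2): both already in same component {0,1,2,3,4,5,6}. No change.
New components: {0,1,2,3,4,5,6}
Are 0 and 5 in the same component? yes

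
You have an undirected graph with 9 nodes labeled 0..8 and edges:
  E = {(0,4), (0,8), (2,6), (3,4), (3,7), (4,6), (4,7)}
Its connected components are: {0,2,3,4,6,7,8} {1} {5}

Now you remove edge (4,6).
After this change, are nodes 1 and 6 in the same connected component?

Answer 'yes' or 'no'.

Initial components: {0,2,3,4,6,7,8} {1} {5}
Removing edge (4,6): it was a bridge — component count 3 -> 4.
New components: {0,3,4,7,8} {1} {2,6} {5}
Are 1 and 6 in the same component? no

Answer: no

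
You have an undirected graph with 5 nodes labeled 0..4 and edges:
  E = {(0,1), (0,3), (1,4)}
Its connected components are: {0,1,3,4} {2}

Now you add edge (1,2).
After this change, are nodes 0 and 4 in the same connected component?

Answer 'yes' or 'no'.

Answer: yes

Derivation:
Initial components: {0,1,3,4} {2}
Adding edge (1,2): merges {0,1,3,4} and {2}.
New components: {0,1,2,3,4}
Are 0 and 4 in the same component? yes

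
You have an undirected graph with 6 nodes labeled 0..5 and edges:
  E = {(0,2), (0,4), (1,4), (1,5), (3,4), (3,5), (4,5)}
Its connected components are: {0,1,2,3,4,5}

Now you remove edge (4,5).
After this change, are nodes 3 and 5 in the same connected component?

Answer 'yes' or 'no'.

Answer: yes

Derivation:
Initial components: {0,1,2,3,4,5}
Removing edge (4,5): not a bridge — component count unchanged at 1.
New components: {0,1,2,3,4,5}
Are 3 and 5 in the same component? yes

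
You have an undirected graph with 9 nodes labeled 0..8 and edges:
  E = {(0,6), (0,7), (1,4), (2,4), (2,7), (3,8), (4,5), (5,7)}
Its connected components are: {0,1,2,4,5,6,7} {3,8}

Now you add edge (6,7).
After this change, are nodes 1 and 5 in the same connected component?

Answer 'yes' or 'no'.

Answer: yes

Derivation:
Initial components: {0,1,2,4,5,6,7} {3,8}
Adding edge (6,7): both already in same component {0,1,2,4,5,6,7}. No change.
New components: {0,1,2,4,5,6,7} {3,8}
Are 1 and 5 in the same component? yes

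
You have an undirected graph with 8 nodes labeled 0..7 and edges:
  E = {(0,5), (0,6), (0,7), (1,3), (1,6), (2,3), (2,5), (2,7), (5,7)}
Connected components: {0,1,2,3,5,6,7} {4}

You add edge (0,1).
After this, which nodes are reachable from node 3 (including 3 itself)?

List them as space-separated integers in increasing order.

Answer: 0 1 2 3 5 6 7

Derivation:
Before: nodes reachable from 3: {0,1,2,3,5,6,7}
Adding (0,1): both endpoints already in same component. Reachability from 3 unchanged.
After: nodes reachable from 3: {0,1,2,3,5,6,7}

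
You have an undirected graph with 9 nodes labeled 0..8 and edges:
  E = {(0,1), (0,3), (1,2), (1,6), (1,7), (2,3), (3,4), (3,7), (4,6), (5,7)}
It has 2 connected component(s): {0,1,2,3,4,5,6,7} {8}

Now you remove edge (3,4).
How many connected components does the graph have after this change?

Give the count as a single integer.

Answer: 2

Derivation:
Initial component count: 2
Remove (3,4): not a bridge. Count unchanged: 2.
  After removal, components: {0,1,2,3,4,5,6,7} {8}
New component count: 2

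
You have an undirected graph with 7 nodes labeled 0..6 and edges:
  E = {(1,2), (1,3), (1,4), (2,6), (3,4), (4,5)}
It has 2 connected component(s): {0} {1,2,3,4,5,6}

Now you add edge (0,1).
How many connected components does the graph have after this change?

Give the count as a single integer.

Initial component count: 2
Add (0,1): merges two components. Count decreases: 2 -> 1.
New component count: 1

Answer: 1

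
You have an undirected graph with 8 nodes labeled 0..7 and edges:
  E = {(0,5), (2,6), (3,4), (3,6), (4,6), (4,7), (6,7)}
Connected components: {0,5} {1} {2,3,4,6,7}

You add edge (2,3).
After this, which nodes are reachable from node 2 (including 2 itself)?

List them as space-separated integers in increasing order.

Answer: 2 3 4 6 7

Derivation:
Before: nodes reachable from 2: {2,3,4,6,7}
Adding (2,3): both endpoints already in same component. Reachability from 2 unchanged.
After: nodes reachable from 2: {2,3,4,6,7}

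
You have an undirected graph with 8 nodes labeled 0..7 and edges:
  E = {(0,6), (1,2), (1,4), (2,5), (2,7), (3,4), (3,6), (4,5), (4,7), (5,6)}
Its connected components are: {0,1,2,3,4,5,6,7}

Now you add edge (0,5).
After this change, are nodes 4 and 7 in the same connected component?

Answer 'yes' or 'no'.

Answer: yes

Derivation:
Initial components: {0,1,2,3,4,5,6,7}
Adding edge (0,5): both already in same component {0,1,2,3,4,5,6,7}. No change.
New components: {0,1,2,3,4,5,6,7}
Are 4 and 7 in the same component? yes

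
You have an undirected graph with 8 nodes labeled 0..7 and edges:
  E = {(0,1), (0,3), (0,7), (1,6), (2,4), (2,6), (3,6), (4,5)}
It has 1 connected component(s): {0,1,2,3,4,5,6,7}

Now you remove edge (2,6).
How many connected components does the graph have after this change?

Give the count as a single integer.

Answer: 2

Derivation:
Initial component count: 1
Remove (2,6): it was a bridge. Count increases: 1 -> 2.
  After removal, components: {0,1,3,6,7} {2,4,5}
New component count: 2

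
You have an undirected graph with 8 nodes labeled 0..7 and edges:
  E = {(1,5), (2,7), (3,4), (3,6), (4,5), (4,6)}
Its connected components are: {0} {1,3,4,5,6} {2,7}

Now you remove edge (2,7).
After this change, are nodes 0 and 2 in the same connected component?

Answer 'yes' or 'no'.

Initial components: {0} {1,3,4,5,6} {2,7}
Removing edge (2,7): it was a bridge — component count 3 -> 4.
New components: {0} {1,3,4,5,6} {2} {7}
Are 0 and 2 in the same component? no

Answer: no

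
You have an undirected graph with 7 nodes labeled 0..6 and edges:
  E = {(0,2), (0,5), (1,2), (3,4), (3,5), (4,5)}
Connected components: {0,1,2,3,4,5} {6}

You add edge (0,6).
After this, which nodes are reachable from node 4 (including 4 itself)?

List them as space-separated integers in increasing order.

Before: nodes reachable from 4: {0,1,2,3,4,5}
Adding (0,6): merges 4's component with another. Reachability grows.
After: nodes reachable from 4: {0,1,2,3,4,5,6}

Answer: 0 1 2 3 4 5 6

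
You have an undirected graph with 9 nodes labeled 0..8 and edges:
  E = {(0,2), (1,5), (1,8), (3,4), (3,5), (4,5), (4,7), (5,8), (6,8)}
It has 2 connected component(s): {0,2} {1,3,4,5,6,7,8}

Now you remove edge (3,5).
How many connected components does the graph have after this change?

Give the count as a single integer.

Initial component count: 2
Remove (3,5): not a bridge. Count unchanged: 2.
  After removal, components: {0,2} {1,3,4,5,6,7,8}
New component count: 2

Answer: 2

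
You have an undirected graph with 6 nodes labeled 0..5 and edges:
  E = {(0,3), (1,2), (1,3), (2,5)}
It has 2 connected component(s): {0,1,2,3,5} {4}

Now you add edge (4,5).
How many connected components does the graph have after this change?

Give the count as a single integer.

Initial component count: 2
Add (4,5): merges two components. Count decreases: 2 -> 1.
New component count: 1

Answer: 1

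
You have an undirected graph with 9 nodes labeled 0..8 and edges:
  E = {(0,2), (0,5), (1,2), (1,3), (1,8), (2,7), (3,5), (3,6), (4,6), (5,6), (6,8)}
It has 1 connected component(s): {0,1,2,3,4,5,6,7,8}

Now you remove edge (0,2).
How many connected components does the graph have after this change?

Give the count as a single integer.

Answer: 1

Derivation:
Initial component count: 1
Remove (0,2): not a bridge. Count unchanged: 1.
  After removal, components: {0,1,2,3,4,5,6,7,8}
New component count: 1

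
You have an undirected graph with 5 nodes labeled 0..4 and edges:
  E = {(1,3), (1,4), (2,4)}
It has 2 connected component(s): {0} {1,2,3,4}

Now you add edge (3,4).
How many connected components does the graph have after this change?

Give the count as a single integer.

Initial component count: 2
Add (3,4): endpoints already in same component. Count unchanged: 2.
New component count: 2

Answer: 2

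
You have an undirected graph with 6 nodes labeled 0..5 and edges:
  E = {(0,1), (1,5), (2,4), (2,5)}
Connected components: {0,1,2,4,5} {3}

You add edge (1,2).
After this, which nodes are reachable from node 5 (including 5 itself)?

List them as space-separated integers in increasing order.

Before: nodes reachable from 5: {0,1,2,4,5}
Adding (1,2): both endpoints already in same component. Reachability from 5 unchanged.
After: nodes reachable from 5: {0,1,2,4,5}

Answer: 0 1 2 4 5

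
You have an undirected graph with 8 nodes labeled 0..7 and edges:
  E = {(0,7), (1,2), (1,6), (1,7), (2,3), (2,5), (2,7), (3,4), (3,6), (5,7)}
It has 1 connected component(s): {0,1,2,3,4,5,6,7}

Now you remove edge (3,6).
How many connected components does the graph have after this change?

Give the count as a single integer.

Answer: 1

Derivation:
Initial component count: 1
Remove (3,6): not a bridge. Count unchanged: 1.
  After removal, components: {0,1,2,3,4,5,6,7}
New component count: 1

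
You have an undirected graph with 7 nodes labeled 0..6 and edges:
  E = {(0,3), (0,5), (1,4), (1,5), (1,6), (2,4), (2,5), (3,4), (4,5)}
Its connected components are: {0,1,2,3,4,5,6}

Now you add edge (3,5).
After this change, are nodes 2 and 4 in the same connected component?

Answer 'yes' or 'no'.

Initial components: {0,1,2,3,4,5,6}
Adding edge (3,5): both already in same component {0,1,2,3,4,5,6}. No change.
New components: {0,1,2,3,4,5,6}
Are 2 and 4 in the same component? yes

Answer: yes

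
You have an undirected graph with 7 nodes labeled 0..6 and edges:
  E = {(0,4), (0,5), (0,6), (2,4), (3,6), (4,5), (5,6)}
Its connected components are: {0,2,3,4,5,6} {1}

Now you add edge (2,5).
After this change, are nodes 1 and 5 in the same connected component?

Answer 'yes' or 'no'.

Initial components: {0,2,3,4,5,6} {1}
Adding edge (2,5): both already in same component {0,2,3,4,5,6}. No change.
New components: {0,2,3,4,5,6} {1}
Are 1 and 5 in the same component? no

Answer: no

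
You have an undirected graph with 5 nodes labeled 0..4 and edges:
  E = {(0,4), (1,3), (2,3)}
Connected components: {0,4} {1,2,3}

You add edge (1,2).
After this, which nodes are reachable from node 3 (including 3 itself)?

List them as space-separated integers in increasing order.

Before: nodes reachable from 3: {1,2,3}
Adding (1,2): both endpoints already in same component. Reachability from 3 unchanged.
After: nodes reachable from 3: {1,2,3}

Answer: 1 2 3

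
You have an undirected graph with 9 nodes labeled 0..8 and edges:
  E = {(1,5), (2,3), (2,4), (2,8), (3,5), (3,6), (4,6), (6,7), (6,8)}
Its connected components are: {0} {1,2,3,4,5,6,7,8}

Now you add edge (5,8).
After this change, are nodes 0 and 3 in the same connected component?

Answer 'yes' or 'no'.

Answer: no

Derivation:
Initial components: {0} {1,2,3,4,5,6,7,8}
Adding edge (5,8): both already in same component {1,2,3,4,5,6,7,8}. No change.
New components: {0} {1,2,3,4,5,6,7,8}
Are 0 and 3 in the same component? no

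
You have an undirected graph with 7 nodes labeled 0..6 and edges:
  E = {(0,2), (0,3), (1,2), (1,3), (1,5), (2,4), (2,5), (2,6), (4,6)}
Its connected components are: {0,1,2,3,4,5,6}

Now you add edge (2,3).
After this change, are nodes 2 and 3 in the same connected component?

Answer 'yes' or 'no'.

Answer: yes

Derivation:
Initial components: {0,1,2,3,4,5,6}
Adding edge (2,3): both already in same component {0,1,2,3,4,5,6}. No change.
New components: {0,1,2,3,4,5,6}
Are 2 and 3 in the same component? yes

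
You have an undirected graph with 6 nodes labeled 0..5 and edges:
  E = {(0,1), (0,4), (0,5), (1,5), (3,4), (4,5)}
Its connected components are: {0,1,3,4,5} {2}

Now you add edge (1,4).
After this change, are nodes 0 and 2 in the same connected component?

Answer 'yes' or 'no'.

Initial components: {0,1,3,4,5} {2}
Adding edge (1,4): both already in same component {0,1,3,4,5}. No change.
New components: {0,1,3,4,5} {2}
Are 0 and 2 in the same component? no

Answer: no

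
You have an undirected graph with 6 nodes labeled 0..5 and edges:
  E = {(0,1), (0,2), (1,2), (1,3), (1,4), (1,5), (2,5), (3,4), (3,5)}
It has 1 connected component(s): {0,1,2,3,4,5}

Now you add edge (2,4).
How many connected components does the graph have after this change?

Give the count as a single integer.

Initial component count: 1
Add (2,4): endpoints already in same component. Count unchanged: 1.
New component count: 1

Answer: 1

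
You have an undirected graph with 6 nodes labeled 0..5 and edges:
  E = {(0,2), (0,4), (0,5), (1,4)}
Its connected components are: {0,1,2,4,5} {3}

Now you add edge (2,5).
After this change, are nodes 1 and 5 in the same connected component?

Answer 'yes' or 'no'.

Initial components: {0,1,2,4,5} {3}
Adding edge (2,5): both already in same component {0,1,2,4,5}. No change.
New components: {0,1,2,4,5} {3}
Are 1 and 5 in the same component? yes

Answer: yes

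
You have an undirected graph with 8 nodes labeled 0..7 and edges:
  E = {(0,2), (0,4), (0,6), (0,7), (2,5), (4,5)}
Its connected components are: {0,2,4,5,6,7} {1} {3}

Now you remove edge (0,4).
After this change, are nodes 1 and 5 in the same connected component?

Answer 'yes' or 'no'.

Initial components: {0,2,4,5,6,7} {1} {3}
Removing edge (0,4): not a bridge — component count unchanged at 3.
New components: {0,2,4,5,6,7} {1} {3}
Are 1 and 5 in the same component? no

Answer: no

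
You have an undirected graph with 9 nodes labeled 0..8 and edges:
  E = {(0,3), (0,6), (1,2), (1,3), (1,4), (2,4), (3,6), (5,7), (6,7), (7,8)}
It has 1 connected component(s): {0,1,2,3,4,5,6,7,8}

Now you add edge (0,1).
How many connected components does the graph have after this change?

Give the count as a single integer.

Answer: 1

Derivation:
Initial component count: 1
Add (0,1): endpoints already in same component. Count unchanged: 1.
New component count: 1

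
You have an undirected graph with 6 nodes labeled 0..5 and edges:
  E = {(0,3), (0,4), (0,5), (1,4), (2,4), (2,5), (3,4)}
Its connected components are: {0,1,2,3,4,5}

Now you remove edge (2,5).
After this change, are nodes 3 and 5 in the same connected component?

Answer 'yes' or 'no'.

Answer: yes

Derivation:
Initial components: {0,1,2,3,4,5}
Removing edge (2,5): not a bridge — component count unchanged at 1.
New components: {0,1,2,3,4,5}
Are 3 and 5 in the same component? yes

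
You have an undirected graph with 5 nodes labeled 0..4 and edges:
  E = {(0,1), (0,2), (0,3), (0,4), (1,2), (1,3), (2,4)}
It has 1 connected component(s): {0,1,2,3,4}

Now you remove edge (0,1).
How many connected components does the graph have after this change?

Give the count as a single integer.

Initial component count: 1
Remove (0,1): not a bridge. Count unchanged: 1.
  After removal, components: {0,1,2,3,4}
New component count: 1

Answer: 1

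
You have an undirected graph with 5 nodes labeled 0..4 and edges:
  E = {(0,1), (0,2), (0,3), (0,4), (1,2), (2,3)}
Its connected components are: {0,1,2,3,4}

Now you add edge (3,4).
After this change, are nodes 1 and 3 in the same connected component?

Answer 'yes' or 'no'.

Initial components: {0,1,2,3,4}
Adding edge (3,4): both already in same component {0,1,2,3,4}. No change.
New components: {0,1,2,3,4}
Are 1 and 3 in the same component? yes

Answer: yes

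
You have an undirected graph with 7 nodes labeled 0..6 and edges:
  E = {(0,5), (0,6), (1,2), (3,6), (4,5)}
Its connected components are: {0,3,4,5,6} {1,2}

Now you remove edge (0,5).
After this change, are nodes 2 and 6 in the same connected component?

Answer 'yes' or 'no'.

Initial components: {0,3,4,5,6} {1,2}
Removing edge (0,5): it was a bridge — component count 2 -> 3.
New components: {0,3,6} {1,2} {4,5}
Are 2 and 6 in the same component? no

Answer: no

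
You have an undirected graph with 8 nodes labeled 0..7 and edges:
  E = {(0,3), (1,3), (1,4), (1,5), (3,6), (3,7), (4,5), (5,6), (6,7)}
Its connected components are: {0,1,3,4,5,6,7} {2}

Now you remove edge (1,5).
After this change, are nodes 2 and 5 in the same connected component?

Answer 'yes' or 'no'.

Initial components: {0,1,3,4,5,6,7} {2}
Removing edge (1,5): not a bridge — component count unchanged at 2.
New components: {0,1,3,4,5,6,7} {2}
Are 2 and 5 in the same component? no

Answer: no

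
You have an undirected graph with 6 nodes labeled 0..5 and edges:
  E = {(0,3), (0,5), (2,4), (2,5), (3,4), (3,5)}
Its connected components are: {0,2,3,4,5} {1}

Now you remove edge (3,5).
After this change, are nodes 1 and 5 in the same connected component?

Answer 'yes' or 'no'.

Answer: no

Derivation:
Initial components: {0,2,3,4,5} {1}
Removing edge (3,5): not a bridge — component count unchanged at 2.
New components: {0,2,3,4,5} {1}
Are 1 and 5 in the same component? no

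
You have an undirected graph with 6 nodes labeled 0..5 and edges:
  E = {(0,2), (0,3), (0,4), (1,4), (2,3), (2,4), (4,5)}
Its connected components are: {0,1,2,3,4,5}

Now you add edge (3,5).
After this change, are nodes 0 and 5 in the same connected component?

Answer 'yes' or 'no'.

Answer: yes

Derivation:
Initial components: {0,1,2,3,4,5}
Adding edge (3,5): both already in same component {0,1,2,3,4,5}. No change.
New components: {0,1,2,3,4,5}
Are 0 and 5 in the same component? yes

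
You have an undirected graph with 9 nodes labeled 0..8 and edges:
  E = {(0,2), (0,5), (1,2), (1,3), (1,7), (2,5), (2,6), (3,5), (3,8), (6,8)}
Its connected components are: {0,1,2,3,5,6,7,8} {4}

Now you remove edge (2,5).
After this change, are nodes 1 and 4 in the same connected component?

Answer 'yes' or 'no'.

Initial components: {0,1,2,3,5,6,7,8} {4}
Removing edge (2,5): not a bridge — component count unchanged at 2.
New components: {0,1,2,3,5,6,7,8} {4}
Are 1 and 4 in the same component? no

Answer: no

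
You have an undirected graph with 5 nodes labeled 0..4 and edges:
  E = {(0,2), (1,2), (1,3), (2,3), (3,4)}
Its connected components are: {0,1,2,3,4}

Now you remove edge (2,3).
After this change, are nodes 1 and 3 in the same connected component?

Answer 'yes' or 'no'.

Initial components: {0,1,2,3,4}
Removing edge (2,3): not a bridge — component count unchanged at 1.
New components: {0,1,2,3,4}
Are 1 and 3 in the same component? yes

Answer: yes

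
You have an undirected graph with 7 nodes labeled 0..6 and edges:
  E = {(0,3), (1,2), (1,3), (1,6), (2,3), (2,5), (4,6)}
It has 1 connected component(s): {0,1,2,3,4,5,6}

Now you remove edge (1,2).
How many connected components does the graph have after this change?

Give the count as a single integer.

Answer: 1

Derivation:
Initial component count: 1
Remove (1,2): not a bridge. Count unchanged: 1.
  After removal, components: {0,1,2,3,4,5,6}
New component count: 1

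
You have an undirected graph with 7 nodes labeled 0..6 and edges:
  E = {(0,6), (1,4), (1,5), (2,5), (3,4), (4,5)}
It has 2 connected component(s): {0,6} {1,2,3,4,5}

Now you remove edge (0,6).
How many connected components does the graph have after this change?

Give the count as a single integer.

Initial component count: 2
Remove (0,6): it was a bridge. Count increases: 2 -> 3.
  After removal, components: {0} {1,2,3,4,5} {6}
New component count: 3

Answer: 3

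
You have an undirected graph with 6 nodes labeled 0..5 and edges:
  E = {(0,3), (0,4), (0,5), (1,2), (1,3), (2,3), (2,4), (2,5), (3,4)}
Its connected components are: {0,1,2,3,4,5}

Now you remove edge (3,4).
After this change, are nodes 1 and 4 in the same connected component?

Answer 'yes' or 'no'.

Initial components: {0,1,2,3,4,5}
Removing edge (3,4): not a bridge — component count unchanged at 1.
New components: {0,1,2,3,4,5}
Are 1 and 4 in the same component? yes

Answer: yes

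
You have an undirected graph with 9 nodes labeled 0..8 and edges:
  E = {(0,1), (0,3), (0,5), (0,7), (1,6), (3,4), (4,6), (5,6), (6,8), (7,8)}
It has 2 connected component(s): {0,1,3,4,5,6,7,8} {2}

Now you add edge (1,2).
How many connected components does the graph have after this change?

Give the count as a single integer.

Initial component count: 2
Add (1,2): merges two components. Count decreases: 2 -> 1.
New component count: 1

Answer: 1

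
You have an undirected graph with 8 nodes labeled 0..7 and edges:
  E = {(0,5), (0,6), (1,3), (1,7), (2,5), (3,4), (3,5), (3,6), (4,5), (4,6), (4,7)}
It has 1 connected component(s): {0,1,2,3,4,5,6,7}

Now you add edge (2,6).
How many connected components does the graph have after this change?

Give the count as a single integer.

Initial component count: 1
Add (2,6): endpoints already in same component. Count unchanged: 1.
New component count: 1

Answer: 1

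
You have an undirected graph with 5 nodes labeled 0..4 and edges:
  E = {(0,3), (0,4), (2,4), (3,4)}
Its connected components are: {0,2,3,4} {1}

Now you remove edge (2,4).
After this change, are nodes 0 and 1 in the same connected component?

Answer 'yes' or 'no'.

Initial components: {0,2,3,4} {1}
Removing edge (2,4): it was a bridge — component count 2 -> 3.
New components: {0,3,4} {1} {2}
Are 0 and 1 in the same component? no

Answer: no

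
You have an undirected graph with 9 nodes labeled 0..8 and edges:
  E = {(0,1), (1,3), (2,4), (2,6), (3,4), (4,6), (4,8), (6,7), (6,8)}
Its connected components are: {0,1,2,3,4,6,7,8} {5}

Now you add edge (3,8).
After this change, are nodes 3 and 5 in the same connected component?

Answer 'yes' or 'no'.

Answer: no

Derivation:
Initial components: {0,1,2,3,4,6,7,8} {5}
Adding edge (3,8): both already in same component {0,1,2,3,4,6,7,8}. No change.
New components: {0,1,2,3,4,6,7,8} {5}
Are 3 and 5 in the same component? no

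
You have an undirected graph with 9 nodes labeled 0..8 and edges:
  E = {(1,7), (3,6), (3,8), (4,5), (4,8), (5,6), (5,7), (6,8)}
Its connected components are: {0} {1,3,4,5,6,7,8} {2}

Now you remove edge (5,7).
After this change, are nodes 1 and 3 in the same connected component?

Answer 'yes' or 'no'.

Answer: no

Derivation:
Initial components: {0} {1,3,4,5,6,7,8} {2}
Removing edge (5,7): it was a bridge — component count 3 -> 4.
New components: {0} {1,7} {2} {3,4,5,6,8}
Are 1 and 3 in the same component? no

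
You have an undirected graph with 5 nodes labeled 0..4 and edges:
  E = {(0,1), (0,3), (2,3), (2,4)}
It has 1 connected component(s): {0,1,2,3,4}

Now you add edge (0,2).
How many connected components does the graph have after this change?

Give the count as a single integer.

Initial component count: 1
Add (0,2): endpoints already in same component. Count unchanged: 1.
New component count: 1

Answer: 1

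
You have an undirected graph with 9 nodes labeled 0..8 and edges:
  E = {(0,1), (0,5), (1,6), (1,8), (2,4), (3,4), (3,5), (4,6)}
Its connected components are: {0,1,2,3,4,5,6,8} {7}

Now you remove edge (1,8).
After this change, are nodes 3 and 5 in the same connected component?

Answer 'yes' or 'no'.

Answer: yes

Derivation:
Initial components: {0,1,2,3,4,5,6,8} {7}
Removing edge (1,8): it was a bridge — component count 2 -> 3.
New components: {0,1,2,3,4,5,6} {7} {8}
Are 3 and 5 in the same component? yes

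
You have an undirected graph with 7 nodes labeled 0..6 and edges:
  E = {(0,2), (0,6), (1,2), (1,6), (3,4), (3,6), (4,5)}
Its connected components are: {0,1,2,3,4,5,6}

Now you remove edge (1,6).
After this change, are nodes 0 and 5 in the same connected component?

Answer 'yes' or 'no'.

Initial components: {0,1,2,3,4,5,6}
Removing edge (1,6): not a bridge — component count unchanged at 1.
New components: {0,1,2,3,4,5,6}
Are 0 and 5 in the same component? yes

Answer: yes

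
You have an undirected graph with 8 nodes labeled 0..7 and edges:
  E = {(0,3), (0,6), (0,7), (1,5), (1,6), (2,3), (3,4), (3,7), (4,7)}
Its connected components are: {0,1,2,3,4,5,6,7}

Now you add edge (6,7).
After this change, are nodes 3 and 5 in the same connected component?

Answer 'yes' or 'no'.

Initial components: {0,1,2,3,4,5,6,7}
Adding edge (6,7): both already in same component {0,1,2,3,4,5,6,7}. No change.
New components: {0,1,2,3,4,5,6,7}
Are 3 and 5 in the same component? yes

Answer: yes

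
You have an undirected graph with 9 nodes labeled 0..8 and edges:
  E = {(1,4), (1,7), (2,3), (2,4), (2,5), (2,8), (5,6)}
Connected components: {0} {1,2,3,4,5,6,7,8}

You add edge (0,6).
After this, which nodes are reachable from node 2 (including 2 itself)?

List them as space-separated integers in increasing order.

Answer: 0 1 2 3 4 5 6 7 8

Derivation:
Before: nodes reachable from 2: {1,2,3,4,5,6,7,8}
Adding (0,6): merges 2's component with another. Reachability grows.
After: nodes reachable from 2: {0,1,2,3,4,5,6,7,8}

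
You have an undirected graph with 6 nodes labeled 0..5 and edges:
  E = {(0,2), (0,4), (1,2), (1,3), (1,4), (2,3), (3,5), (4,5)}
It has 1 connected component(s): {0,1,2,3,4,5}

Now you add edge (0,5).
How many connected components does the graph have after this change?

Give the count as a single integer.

Answer: 1

Derivation:
Initial component count: 1
Add (0,5): endpoints already in same component. Count unchanged: 1.
New component count: 1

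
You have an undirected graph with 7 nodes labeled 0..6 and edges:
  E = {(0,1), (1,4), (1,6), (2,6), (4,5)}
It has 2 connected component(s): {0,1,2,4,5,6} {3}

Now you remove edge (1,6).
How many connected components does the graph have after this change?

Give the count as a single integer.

Initial component count: 2
Remove (1,6): it was a bridge. Count increases: 2 -> 3.
  After removal, components: {0,1,4,5} {2,6} {3}
New component count: 3

Answer: 3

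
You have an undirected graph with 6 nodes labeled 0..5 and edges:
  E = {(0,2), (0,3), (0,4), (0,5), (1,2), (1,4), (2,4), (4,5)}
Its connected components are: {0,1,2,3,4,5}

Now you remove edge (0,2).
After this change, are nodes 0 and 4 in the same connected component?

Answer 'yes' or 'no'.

Answer: yes

Derivation:
Initial components: {0,1,2,3,4,5}
Removing edge (0,2): not a bridge — component count unchanged at 1.
New components: {0,1,2,3,4,5}
Are 0 and 4 in the same component? yes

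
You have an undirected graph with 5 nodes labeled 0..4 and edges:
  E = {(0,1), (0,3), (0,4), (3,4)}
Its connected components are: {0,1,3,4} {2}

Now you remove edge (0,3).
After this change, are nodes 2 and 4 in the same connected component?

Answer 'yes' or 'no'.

Answer: no

Derivation:
Initial components: {0,1,3,4} {2}
Removing edge (0,3): not a bridge — component count unchanged at 2.
New components: {0,1,3,4} {2}
Are 2 and 4 in the same component? no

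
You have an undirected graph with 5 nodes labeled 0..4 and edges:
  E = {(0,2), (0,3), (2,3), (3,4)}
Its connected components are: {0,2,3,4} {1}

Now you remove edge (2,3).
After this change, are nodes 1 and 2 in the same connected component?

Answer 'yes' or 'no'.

Answer: no

Derivation:
Initial components: {0,2,3,4} {1}
Removing edge (2,3): not a bridge — component count unchanged at 2.
New components: {0,2,3,4} {1}
Are 1 and 2 in the same component? no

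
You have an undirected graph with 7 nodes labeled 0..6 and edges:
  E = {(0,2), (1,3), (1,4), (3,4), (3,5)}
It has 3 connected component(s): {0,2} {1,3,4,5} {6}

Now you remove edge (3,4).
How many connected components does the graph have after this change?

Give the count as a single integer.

Initial component count: 3
Remove (3,4): not a bridge. Count unchanged: 3.
  After removal, components: {0,2} {1,3,4,5} {6}
New component count: 3

Answer: 3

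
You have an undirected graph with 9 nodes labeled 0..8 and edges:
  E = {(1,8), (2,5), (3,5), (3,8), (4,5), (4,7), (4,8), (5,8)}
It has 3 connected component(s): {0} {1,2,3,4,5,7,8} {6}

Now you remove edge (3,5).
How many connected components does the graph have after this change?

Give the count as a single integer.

Answer: 3

Derivation:
Initial component count: 3
Remove (3,5): not a bridge. Count unchanged: 3.
  After removal, components: {0} {1,2,3,4,5,7,8} {6}
New component count: 3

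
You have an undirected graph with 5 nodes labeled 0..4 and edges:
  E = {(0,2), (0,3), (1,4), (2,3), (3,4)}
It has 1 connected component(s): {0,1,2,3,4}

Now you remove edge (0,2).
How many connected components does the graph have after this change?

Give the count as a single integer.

Initial component count: 1
Remove (0,2): not a bridge. Count unchanged: 1.
  After removal, components: {0,1,2,3,4}
New component count: 1

Answer: 1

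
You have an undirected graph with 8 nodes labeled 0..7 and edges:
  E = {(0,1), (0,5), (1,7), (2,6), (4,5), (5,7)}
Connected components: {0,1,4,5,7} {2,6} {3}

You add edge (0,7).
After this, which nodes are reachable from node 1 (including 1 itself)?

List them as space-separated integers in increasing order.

Before: nodes reachable from 1: {0,1,4,5,7}
Adding (0,7): both endpoints already in same component. Reachability from 1 unchanged.
After: nodes reachable from 1: {0,1,4,5,7}

Answer: 0 1 4 5 7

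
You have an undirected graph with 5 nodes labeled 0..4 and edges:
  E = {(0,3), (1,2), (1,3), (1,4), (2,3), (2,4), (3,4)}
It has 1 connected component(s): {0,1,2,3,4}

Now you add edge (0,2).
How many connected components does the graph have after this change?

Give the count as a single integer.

Initial component count: 1
Add (0,2): endpoints already in same component. Count unchanged: 1.
New component count: 1

Answer: 1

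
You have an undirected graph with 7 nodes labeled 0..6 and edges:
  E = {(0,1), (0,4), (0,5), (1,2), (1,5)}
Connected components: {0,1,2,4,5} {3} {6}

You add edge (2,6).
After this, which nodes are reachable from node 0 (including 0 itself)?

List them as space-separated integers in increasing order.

Before: nodes reachable from 0: {0,1,2,4,5}
Adding (2,6): merges 0's component with another. Reachability grows.
After: nodes reachable from 0: {0,1,2,4,5,6}

Answer: 0 1 2 4 5 6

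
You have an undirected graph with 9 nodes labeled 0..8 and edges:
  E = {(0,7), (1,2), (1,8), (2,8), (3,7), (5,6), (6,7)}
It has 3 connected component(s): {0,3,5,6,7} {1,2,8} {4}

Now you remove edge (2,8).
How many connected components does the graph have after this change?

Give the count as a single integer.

Answer: 3

Derivation:
Initial component count: 3
Remove (2,8): not a bridge. Count unchanged: 3.
  After removal, components: {0,3,5,6,7} {1,2,8} {4}
New component count: 3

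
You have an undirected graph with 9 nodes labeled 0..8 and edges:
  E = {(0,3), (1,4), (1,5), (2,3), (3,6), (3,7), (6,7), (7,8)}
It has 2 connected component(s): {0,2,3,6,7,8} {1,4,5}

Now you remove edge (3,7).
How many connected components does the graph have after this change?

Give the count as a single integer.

Initial component count: 2
Remove (3,7): not a bridge. Count unchanged: 2.
  After removal, components: {0,2,3,6,7,8} {1,4,5}
New component count: 2

Answer: 2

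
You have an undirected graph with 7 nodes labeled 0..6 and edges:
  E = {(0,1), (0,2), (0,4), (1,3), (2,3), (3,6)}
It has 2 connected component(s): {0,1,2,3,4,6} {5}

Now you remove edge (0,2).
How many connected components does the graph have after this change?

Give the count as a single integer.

Initial component count: 2
Remove (0,2): not a bridge. Count unchanged: 2.
  After removal, components: {0,1,2,3,4,6} {5}
New component count: 2

Answer: 2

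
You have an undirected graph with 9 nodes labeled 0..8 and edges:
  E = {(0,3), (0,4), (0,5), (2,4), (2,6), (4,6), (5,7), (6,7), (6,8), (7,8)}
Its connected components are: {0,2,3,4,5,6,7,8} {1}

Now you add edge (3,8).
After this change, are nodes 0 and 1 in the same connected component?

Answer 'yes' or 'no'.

Answer: no

Derivation:
Initial components: {0,2,3,4,5,6,7,8} {1}
Adding edge (3,8): both already in same component {0,2,3,4,5,6,7,8}. No change.
New components: {0,2,3,4,5,6,7,8} {1}
Are 0 and 1 in the same component? no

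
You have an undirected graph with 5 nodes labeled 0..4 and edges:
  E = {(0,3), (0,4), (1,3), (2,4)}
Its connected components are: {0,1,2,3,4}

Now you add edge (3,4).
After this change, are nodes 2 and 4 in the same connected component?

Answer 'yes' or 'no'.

Answer: yes

Derivation:
Initial components: {0,1,2,3,4}
Adding edge (3,4): both already in same component {0,1,2,3,4}. No change.
New components: {0,1,2,3,4}
Are 2 and 4 in the same component? yes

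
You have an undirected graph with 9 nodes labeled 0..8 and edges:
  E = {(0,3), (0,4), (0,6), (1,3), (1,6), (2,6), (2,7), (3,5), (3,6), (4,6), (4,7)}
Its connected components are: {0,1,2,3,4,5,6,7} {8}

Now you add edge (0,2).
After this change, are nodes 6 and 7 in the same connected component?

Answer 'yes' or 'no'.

Initial components: {0,1,2,3,4,5,6,7} {8}
Adding edge (0,2): both already in same component {0,1,2,3,4,5,6,7}. No change.
New components: {0,1,2,3,4,5,6,7} {8}
Are 6 and 7 in the same component? yes

Answer: yes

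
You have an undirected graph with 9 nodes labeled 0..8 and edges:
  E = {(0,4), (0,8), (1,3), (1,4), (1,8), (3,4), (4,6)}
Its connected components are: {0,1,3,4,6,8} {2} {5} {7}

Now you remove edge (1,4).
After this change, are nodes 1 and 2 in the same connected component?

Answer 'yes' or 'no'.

Initial components: {0,1,3,4,6,8} {2} {5} {7}
Removing edge (1,4): not a bridge — component count unchanged at 4.
New components: {0,1,3,4,6,8} {2} {5} {7}
Are 1 and 2 in the same component? no

Answer: no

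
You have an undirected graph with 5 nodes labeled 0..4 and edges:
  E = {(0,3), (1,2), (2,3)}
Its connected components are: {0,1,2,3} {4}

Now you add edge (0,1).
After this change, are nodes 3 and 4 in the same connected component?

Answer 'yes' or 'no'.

Answer: no

Derivation:
Initial components: {0,1,2,3} {4}
Adding edge (0,1): both already in same component {0,1,2,3}. No change.
New components: {0,1,2,3} {4}
Are 3 and 4 in the same component? no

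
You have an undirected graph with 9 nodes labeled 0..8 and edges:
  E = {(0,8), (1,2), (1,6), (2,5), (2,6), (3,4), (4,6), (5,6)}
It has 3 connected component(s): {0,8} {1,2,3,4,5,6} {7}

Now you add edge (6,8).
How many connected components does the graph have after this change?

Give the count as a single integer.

Answer: 2

Derivation:
Initial component count: 3
Add (6,8): merges two components. Count decreases: 3 -> 2.
New component count: 2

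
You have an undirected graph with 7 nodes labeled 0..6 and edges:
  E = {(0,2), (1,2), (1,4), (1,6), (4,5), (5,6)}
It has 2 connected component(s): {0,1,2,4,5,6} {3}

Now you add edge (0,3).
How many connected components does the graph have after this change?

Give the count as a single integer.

Answer: 1

Derivation:
Initial component count: 2
Add (0,3): merges two components. Count decreases: 2 -> 1.
New component count: 1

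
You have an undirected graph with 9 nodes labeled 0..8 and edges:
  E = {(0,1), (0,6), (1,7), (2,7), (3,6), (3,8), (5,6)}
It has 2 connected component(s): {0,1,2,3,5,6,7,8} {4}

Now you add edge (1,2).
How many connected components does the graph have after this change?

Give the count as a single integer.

Answer: 2

Derivation:
Initial component count: 2
Add (1,2): endpoints already in same component. Count unchanged: 2.
New component count: 2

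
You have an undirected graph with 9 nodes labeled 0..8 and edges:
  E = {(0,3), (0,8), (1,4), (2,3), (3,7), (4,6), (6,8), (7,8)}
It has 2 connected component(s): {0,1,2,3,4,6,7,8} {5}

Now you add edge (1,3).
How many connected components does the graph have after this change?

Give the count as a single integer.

Answer: 2

Derivation:
Initial component count: 2
Add (1,3): endpoints already in same component. Count unchanged: 2.
New component count: 2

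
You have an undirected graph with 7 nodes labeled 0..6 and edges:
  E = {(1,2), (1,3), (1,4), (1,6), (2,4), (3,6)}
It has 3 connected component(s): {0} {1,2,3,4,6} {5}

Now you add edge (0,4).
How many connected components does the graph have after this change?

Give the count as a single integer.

Initial component count: 3
Add (0,4): merges two components. Count decreases: 3 -> 2.
New component count: 2

Answer: 2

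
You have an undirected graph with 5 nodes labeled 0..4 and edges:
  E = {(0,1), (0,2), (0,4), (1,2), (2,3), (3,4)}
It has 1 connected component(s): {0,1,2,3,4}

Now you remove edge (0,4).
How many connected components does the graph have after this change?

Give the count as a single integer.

Answer: 1

Derivation:
Initial component count: 1
Remove (0,4): not a bridge. Count unchanged: 1.
  After removal, components: {0,1,2,3,4}
New component count: 1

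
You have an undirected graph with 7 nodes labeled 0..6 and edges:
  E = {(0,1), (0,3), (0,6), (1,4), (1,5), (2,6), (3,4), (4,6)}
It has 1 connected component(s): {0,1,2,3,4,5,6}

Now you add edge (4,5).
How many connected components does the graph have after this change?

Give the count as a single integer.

Initial component count: 1
Add (4,5): endpoints already in same component. Count unchanged: 1.
New component count: 1

Answer: 1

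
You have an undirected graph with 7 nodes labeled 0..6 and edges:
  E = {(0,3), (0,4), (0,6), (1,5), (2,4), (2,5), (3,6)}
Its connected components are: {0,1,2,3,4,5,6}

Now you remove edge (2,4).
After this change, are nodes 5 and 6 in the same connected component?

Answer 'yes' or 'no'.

Initial components: {0,1,2,3,4,5,6}
Removing edge (2,4): it was a bridge — component count 1 -> 2.
New components: {0,3,4,6} {1,2,5}
Are 5 and 6 in the same component? no

Answer: no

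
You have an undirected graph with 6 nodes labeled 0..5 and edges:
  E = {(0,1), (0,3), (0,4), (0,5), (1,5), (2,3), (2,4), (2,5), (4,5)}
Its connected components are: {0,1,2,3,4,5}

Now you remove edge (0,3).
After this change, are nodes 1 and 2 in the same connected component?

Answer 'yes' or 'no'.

Answer: yes

Derivation:
Initial components: {0,1,2,3,4,5}
Removing edge (0,3): not a bridge — component count unchanged at 1.
New components: {0,1,2,3,4,5}
Are 1 and 2 in the same component? yes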